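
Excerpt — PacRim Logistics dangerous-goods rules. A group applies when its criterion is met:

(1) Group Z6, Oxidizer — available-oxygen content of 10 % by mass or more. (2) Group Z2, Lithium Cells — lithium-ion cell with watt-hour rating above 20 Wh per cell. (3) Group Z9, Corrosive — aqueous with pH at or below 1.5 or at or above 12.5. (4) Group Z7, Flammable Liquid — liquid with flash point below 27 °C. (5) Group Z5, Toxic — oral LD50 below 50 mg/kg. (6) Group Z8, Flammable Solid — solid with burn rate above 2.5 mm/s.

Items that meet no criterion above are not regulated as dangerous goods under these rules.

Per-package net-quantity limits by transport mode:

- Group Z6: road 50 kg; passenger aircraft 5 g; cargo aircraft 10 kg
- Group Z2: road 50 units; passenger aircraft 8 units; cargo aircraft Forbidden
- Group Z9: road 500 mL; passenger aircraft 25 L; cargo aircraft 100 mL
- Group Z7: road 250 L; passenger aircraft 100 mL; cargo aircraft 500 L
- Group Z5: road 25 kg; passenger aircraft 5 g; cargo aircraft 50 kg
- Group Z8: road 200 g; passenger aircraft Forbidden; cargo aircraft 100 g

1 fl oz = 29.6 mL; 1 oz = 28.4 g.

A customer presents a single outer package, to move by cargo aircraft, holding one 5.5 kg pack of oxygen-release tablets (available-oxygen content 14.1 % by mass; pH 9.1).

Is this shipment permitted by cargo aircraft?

Yes

With available-oxygen content 14.1 % by mass (≥ 10 % by mass), the oxygen-release tablets fall in Group Z6.
Group Z6 quantity: 5.5 kg.
5.5 kg ≤ 10 kg (cargo aircraft limit, Group Z6) — within limit.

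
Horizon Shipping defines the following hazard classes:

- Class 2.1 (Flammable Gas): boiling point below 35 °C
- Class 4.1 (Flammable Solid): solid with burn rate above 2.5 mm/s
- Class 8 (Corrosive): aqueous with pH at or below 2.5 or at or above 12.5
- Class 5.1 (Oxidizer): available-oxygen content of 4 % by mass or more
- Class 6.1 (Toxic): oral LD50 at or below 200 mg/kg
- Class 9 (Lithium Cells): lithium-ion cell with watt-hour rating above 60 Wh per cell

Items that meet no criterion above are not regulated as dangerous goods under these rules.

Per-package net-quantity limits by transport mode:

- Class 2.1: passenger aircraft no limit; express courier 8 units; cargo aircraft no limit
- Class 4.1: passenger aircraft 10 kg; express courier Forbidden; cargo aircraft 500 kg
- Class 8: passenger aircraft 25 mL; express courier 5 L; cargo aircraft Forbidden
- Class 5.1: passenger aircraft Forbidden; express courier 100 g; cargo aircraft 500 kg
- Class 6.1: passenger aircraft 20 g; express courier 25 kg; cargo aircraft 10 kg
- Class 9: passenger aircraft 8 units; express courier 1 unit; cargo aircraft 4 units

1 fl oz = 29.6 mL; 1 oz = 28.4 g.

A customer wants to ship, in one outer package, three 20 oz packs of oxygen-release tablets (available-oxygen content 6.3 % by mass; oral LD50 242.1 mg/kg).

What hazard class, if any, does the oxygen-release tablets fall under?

Class 5.1

Available-oxygen content 6.3 % by mass meets the Class 5.1 criterion (Oxidizer), so the oxygen-release tablets are Class 5.1.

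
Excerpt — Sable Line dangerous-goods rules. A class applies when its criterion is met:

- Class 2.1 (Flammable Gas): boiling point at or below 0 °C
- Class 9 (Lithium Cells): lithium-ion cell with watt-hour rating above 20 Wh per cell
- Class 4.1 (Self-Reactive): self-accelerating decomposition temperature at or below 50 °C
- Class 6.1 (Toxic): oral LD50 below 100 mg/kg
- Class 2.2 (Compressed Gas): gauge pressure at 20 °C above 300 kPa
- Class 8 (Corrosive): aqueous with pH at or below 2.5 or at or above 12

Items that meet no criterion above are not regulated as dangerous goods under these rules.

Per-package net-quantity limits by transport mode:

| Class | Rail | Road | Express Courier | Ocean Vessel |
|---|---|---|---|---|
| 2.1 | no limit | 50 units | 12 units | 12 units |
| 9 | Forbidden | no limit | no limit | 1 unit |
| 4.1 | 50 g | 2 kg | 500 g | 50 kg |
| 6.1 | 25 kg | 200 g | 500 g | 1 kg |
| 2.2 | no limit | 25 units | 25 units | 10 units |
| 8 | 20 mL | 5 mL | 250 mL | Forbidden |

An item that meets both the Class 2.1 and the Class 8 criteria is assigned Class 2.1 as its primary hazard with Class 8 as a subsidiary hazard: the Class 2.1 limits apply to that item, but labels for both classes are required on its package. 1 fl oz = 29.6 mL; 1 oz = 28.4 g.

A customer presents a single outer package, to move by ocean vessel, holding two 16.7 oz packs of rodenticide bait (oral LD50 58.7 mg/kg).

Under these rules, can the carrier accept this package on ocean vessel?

Yes

Rodenticide bait: oral LD50 58.7 mg/kg < 100 mg/kg → Class 6.1 (Toxic).
Class 6.1 quantity: two 16.7 oz packs = 948.56 g.
948.56 g is within the ocean vessel limit of 1 kg for Class 6.1.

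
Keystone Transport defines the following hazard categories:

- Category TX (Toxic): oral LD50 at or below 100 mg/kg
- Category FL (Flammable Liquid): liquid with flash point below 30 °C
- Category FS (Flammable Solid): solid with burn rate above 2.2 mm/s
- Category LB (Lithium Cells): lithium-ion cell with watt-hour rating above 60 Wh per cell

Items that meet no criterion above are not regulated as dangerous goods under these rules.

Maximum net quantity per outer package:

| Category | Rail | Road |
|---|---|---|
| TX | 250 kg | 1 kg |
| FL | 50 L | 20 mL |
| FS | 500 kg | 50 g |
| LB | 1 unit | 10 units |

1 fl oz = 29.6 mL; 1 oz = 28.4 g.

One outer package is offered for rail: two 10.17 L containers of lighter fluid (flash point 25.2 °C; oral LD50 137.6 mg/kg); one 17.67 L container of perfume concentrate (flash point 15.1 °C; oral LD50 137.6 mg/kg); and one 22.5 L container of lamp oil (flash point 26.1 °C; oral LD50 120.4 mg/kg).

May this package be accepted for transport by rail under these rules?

No

With flash point 25.2 °C (< 30 °C), the lighter fluid falls in Category FL.
The perfume concentrate has flash point 15.1 °C, which is < 30 °C, so it is Category FL (Flammable Liquid).
With flash point 26.1 °C (< 30 °C), the lamp oil falls in Category FL.
Total Category FL: (two 10.17 L containers = 20.34 L) + 17.67 L + 22.5 L = 60.51 L.
60.51 L > 50 L (rail limit, Category FL) — over the limit.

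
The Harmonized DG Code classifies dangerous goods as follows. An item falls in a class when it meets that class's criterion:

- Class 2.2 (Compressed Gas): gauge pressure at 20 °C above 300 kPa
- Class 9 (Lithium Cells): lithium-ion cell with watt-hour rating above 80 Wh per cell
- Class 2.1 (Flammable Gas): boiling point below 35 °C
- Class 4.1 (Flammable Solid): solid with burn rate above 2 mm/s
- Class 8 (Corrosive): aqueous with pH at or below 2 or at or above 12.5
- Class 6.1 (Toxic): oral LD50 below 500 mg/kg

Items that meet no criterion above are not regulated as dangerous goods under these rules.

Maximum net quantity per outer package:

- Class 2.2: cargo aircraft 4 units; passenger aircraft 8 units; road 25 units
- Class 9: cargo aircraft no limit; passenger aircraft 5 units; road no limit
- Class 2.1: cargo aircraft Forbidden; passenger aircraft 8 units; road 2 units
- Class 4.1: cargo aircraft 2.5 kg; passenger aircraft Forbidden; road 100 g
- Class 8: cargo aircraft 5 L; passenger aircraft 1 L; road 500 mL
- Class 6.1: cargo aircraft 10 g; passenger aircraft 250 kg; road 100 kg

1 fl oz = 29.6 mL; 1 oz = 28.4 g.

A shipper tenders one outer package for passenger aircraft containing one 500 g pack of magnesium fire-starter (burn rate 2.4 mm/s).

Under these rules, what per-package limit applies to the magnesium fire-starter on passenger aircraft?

Burn rate 2.4 mm/s meets the Class 4.1 criterion (Flammable Solid), so the magnesium fire-starter is Class 4.1.
The passenger aircraft limit for Class 4.1 is Forbidden.

Forbidden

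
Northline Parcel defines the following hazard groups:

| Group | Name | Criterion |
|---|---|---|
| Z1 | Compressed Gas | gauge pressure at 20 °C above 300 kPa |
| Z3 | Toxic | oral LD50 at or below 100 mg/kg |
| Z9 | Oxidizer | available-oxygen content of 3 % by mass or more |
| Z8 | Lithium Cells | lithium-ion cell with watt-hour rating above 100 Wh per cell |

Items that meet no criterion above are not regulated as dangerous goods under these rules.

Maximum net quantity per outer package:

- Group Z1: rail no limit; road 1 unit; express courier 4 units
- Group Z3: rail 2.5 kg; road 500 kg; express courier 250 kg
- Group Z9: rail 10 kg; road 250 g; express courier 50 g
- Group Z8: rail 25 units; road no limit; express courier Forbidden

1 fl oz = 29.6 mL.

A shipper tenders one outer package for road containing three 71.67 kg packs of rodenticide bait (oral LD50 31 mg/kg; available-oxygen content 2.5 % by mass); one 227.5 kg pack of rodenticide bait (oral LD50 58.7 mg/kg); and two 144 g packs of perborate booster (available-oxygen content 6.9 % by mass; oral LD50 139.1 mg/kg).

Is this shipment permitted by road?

No

Rodenticide bait: oral LD50 31 mg/kg ≤ 100 mg/kg → Group Z3 (Toxic).
Rodenticide bait: oral LD50 58.7 mg/kg ≤ 100 mg/kg → Group Z3 (Toxic).
Perborate booster: available-oxygen content 6.9 % by mass ≥ 3 % by mass → Group Z9 (Oxidizer).
Total Group Z3: (three 71.67 kg packs = 215.01 kg) + 227.5 kg = 442.51 kg.
442.51 kg ≤ 500 kg (road limit, Group Z3) — within limit.
Group Z9 quantity: two 144 g packs = 288 g.
That exceeds the Group Z9 road limit of 250 g.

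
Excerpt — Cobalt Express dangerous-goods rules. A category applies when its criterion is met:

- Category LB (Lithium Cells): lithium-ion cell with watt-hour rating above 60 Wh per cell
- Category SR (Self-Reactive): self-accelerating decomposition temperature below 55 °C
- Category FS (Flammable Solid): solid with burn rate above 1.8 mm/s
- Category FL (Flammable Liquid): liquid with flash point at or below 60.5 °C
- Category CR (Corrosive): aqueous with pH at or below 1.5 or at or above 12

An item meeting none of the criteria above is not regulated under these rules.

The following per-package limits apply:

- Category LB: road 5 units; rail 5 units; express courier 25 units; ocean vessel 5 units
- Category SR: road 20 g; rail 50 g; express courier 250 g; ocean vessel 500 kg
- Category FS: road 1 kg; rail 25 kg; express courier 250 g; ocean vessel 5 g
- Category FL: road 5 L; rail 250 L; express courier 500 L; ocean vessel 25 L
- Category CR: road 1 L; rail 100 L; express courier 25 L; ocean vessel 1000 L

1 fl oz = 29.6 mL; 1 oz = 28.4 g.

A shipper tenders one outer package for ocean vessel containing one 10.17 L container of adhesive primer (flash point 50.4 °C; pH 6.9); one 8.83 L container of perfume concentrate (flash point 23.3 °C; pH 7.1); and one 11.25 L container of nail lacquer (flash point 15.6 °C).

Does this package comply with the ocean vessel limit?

Flash point 50.4 °C meets the Category FL criterion (Flammable Liquid), so the adhesive primer is Category FL.
The perfume concentrate has flash point 23.3 °C, which is ≤ 60.5 °C, so it is Category FL (Flammable Liquid).
With flash point 15.6 °C (≤ 60.5 °C), the nail lacquer falls in Category FL.
Category FL net quantity: 10.17 L + 8.83 L + 11.25 L = 30.25 L.
That exceeds the Category FL ocean vessel limit of 25 L.

No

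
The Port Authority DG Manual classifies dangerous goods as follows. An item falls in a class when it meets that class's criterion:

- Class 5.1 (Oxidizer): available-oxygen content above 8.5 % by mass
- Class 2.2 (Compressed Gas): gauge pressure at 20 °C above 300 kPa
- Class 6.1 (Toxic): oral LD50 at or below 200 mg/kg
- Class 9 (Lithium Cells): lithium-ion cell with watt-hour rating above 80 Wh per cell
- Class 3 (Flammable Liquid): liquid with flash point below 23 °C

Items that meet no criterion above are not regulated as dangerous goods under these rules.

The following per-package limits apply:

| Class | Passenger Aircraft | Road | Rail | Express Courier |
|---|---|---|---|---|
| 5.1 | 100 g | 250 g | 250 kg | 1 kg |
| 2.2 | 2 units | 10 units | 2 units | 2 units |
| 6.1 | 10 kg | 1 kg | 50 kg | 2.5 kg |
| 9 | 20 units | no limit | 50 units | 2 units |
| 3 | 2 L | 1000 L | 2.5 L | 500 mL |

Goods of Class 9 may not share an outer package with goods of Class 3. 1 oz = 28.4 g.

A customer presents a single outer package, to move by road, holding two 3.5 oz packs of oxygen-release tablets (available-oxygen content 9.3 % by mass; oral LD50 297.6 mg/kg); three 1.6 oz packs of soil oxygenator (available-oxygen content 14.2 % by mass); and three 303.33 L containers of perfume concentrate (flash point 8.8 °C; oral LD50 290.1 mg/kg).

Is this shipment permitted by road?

Available-oxygen content 9.3 % by mass meets the Class 5.1 criterion (Oxidizer), so the oxygen-release tablets are Class 5.1.
With available-oxygen content 14.2 % by mass (> 8.5 % by mass), the soil oxygenator falls in Class 5.1.
Perfume concentrate: flash point 8.8 °C < 23 °C → Class 3 (Flammable Liquid).
Class 5.1 net quantity: (two 3.5 oz packs = 198.8 g) + (three 1.6 oz packs = 136.32 g) = 335.12 g.
335.12 g exceeds the road limit of 250 g for Class 5.1.
Class 3 quantity: three 303.33 L containers = 909.99 L.
909.99 L is within the road limit of 1000 L for Class 3.
The segregation rule (Class 9 with Class 3) does not apply to Class 5.1 with Class 3.

No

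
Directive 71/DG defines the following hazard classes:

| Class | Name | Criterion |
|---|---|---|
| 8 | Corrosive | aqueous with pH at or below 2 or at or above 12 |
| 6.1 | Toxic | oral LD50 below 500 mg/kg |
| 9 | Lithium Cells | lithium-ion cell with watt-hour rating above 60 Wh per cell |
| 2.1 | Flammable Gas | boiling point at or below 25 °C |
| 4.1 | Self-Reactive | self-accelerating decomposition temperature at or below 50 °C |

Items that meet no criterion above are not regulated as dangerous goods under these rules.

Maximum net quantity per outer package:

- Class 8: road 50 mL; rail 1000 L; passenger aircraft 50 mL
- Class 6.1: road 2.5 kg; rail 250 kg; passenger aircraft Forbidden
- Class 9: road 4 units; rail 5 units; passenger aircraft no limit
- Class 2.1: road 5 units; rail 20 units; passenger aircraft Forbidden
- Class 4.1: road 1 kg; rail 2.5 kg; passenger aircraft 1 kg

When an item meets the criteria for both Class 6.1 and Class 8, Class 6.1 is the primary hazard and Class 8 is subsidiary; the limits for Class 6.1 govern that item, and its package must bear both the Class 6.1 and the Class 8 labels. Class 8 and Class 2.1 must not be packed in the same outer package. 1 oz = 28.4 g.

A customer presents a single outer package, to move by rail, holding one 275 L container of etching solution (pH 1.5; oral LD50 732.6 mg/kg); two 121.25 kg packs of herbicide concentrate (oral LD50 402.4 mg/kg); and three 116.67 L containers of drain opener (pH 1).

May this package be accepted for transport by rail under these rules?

pH 1.5 meets the Class 8 criterion (Corrosive), so the etching solution is Class 8.
The herbicide concentrate has oral LD50 402.4 mg/kg, which is < 500 mg/kg, so it is Class 6.1 (Toxic).
pH 1 meets the Class 8 criterion (Corrosive), so the drain opener is Class 8.
Class 8 net quantity: 275 L + (three 116.67 L containers = 350.01 L) = 625.01 L.
625.01 L is within the rail limit of 1000 L for Class 8.
Class 6.1 quantity: two 121.25 kg packs = 242.5 kg.
242.5 kg ≤ 250 kg (rail limit, Class 6.1) — within limit.
The segregation rule (Class 8 with Class 2.1) does not apply to Class 8 with Class 6.1.
Every hazard class is within its rail limit and no segregation rule is violated.

Yes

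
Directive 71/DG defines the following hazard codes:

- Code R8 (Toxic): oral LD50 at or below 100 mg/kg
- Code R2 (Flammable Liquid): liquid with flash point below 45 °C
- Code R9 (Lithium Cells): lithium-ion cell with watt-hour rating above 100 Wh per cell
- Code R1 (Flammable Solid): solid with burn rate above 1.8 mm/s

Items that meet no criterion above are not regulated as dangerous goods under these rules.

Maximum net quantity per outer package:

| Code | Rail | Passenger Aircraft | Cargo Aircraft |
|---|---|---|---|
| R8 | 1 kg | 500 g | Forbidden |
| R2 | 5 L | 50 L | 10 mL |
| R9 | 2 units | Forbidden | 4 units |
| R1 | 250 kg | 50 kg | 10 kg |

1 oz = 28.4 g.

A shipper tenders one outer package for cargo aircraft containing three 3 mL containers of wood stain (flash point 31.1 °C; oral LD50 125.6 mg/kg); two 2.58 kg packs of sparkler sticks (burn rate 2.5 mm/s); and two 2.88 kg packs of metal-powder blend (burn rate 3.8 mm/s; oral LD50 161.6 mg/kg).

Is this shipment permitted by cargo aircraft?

Flash point 31.1 °C meets the Code R2 criterion (Flammable Liquid), so the wood stain is Code R2.
With burn rate 2.5 mm/s (> 1.8 mm/s), the sparkler sticks fall in Code R1.
With burn rate 3.8 mm/s (> 1.8 mm/s), the metal-powder blend falls in Code R1.
Total Code R1: (two 2.58 kg packs = 5.16 kg) + (two 2.88 kg packs = 5.76 kg) = 10.92 kg.
10.92 kg exceeds the cargo aircraft limit of 10 kg for Code R1.
Code R2 quantity: three 3 mL containers = 9 mL.
9 mL ≤ 10 mL (cargo aircraft limit, Code R2) — within limit.

No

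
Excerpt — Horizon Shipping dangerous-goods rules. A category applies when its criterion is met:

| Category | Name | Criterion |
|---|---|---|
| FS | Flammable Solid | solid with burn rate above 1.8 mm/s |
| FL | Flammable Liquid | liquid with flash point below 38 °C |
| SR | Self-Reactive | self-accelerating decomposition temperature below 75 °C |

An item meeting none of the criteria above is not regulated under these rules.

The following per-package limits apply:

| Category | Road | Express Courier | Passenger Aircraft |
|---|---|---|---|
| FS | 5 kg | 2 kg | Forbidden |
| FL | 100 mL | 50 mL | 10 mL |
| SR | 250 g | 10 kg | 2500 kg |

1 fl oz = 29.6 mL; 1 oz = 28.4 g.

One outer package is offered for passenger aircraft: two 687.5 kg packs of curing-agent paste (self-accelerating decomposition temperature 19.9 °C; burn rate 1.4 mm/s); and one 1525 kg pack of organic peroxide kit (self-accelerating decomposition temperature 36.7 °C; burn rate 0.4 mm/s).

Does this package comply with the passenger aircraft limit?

The curing-agent paste has self-accelerating decomposition temperature 19.9 °C, which is < 75 °C, so it is Category SR (Self-Reactive).
Organic peroxide kit: self-accelerating decomposition temperature 36.7 °C < 75 °C → Category SR (Self-Reactive).
Category SR net quantity: (two 687.5 kg packs = 1375 kg) + 1525 kg = 2900 kg.
That exceeds the Category SR passenger aircraft limit of 2500 kg.

No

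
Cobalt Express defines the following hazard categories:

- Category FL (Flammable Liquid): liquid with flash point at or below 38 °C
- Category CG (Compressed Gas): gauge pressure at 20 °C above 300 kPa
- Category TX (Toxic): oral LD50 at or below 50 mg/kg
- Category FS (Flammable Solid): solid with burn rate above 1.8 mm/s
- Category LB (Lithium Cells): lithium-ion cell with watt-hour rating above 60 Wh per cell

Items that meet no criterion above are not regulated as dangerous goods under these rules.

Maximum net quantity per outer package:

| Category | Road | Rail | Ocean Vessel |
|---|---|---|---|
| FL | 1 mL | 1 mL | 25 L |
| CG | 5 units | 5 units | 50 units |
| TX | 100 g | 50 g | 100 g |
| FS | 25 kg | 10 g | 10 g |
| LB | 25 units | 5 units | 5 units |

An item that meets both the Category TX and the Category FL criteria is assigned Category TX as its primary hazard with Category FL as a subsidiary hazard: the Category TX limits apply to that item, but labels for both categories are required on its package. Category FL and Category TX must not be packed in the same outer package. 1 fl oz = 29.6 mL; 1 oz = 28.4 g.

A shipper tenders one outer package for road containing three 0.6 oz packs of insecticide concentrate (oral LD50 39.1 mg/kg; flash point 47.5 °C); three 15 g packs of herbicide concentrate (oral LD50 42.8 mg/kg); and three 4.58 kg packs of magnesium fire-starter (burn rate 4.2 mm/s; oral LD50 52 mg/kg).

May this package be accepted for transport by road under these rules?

The insecticide concentrate has oral LD50 39.1 mg/kg, which is ≤ 50 mg/kg, so it is Category TX (Toxic).
The herbicide concentrate has oral LD50 42.8 mg/kg, which is ≤ 50 mg/kg, so it is Category TX (Toxic).
Burn rate 4.2 mm/s meets the Category FS criterion (Flammable Solid), so the magnesium fire-starter is Category FS.
Total Category TX: (three 0.6 oz packs = 51.12 g) + (three 15 g packs = 45 g) = 96.12 g.
96.12 g is within the road limit of 100 g for Category TX.
Category FS quantity: three 4.58 kg packs = 13.74 kg.
That is within the Category FS road limit of 25 kg.
The segregation rule (Category FL with Category TX) does not apply to Category TX with Category FS.
Every hazard category is within its road limit and no segregation rule is violated.

Yes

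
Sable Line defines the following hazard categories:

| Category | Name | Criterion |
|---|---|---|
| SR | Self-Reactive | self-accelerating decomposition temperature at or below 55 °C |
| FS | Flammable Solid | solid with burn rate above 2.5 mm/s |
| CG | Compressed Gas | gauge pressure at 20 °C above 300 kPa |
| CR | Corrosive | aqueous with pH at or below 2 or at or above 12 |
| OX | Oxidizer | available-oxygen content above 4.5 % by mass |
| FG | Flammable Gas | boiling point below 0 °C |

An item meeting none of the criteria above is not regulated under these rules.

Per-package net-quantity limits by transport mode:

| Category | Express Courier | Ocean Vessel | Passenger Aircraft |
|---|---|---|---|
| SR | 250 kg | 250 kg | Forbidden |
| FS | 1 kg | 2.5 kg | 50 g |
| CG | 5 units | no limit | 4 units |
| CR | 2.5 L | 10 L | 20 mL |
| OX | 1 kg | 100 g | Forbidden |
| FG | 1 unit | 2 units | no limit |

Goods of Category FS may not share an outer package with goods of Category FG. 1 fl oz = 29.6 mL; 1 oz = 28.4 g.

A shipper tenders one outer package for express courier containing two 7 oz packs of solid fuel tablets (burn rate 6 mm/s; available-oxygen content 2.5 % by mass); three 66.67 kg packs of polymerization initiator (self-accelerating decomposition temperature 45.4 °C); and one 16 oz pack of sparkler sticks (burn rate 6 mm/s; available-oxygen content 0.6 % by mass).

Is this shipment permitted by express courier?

Yes

Solid fuel tablets: burn rate 6 mm/s > 2.5 mm/s → Category FS (Flammable Solid).
The polymerization initiator has self-accelerating decomposition temperature 45.4 °C, which is ≤ 55 °C, so it is Category SR (Self-Reactive).
Sparkler sticks: burn rate 6 mm/s > 2.5 mm/s → Category FS (Flammable Solid).
Category FS net quantity: (two 7 oz packs = 397.6 g) + (one 16 oz pack = 454.4 g) = 852 g.
That is within the Category FS express courier limit of 1 kg.
Category SR quantity: three 66.67 kg packs = 200.01 kg.
That is within the Category SR express courier limit of 250 kg.
The segregation rule (Category FS with Category FG) does not apply to Category FS with Category SR.
Every hazard category is within its express courier limit and no segregation rule is violated.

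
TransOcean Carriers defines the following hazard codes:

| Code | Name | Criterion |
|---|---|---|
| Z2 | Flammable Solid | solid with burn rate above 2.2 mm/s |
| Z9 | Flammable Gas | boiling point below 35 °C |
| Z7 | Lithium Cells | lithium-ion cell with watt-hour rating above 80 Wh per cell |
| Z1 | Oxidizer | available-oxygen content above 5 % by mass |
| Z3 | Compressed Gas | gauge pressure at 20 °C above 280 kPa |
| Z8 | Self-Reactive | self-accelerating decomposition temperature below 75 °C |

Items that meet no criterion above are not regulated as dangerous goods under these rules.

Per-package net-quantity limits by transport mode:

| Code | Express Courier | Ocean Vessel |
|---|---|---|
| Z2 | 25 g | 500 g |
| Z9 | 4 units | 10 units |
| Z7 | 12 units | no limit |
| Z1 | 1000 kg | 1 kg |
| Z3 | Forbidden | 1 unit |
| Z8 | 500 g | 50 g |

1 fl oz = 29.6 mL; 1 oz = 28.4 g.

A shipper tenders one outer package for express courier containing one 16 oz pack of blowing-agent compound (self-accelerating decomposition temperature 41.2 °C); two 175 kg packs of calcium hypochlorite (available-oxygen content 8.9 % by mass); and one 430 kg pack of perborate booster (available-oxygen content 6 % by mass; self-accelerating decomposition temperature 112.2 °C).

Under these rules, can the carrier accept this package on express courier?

Self-accelerating decomposition temperature 41.2 °C meets the Code Z8 criterion (Self-Reactive), so the blowing-agent compound is Code Z8.
Calcium hypochlorite: available-oxygen content 8.9 % by mass > 5 % by mass → Code Z1 (Oxidizer).
With available-oxygen content 6 % by mass (> 5 % by mass), the perborate booster falls in Code Z1.
Code Z1 net quantity: (two 175 kg packs = 350 kg) + 430 kg = 780 kg.
780 kg is within the express courier limit of 1000 kg for Code Z1.
Code Z8 quantity: one 16 oz pack = 454.4 g.
454.4 g is within the express courier limit of 500 g for Code Z8.
Every hazard code is within its express courier limit and no segregation rule is violated.

Yes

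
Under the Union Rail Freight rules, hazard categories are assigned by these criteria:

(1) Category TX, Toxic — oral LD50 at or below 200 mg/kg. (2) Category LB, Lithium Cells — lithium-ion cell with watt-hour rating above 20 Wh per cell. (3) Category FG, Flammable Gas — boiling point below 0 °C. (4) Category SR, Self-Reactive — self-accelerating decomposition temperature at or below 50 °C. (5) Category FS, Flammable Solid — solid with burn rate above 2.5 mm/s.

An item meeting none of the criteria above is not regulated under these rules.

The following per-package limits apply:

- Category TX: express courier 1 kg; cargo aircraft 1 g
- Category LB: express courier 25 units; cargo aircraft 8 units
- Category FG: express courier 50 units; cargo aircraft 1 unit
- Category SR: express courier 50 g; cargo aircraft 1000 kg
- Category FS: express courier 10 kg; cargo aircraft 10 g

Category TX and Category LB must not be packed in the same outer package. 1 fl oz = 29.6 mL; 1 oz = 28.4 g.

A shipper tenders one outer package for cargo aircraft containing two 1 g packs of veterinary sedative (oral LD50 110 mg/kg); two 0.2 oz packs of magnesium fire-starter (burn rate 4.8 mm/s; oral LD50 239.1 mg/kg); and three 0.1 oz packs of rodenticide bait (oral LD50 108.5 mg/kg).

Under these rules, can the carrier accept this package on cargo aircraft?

Veterinary sedative: oral LD50 110 mg/kg ≤ 200 mg/kg → Category TX (Toxic).
Magnesium fire-starter: burn rate 4.8 mm/s > 2.5 mm/s → Category FS (Flammable Solid).
Rodenticide bait: oral LD50 108.5 mg/kg ≤ 200 mg/kg → Category TX (Toxic).
Total Category TX: (two 1 g packs = 2 g) + (three 0.1 oz packs = 8.52 g) = 10.52 g.
That exceeds the Category TX cargo aircraft limit of 1 g.
Category FS quantity: two 0.2 oz packs = 11.36 g.
11.36 g exceeds the cargo aircraft limit of 10 g for Category FS.
The segregation rule (Category TX with Category LB) does not apply to Category TX with Category FS.

No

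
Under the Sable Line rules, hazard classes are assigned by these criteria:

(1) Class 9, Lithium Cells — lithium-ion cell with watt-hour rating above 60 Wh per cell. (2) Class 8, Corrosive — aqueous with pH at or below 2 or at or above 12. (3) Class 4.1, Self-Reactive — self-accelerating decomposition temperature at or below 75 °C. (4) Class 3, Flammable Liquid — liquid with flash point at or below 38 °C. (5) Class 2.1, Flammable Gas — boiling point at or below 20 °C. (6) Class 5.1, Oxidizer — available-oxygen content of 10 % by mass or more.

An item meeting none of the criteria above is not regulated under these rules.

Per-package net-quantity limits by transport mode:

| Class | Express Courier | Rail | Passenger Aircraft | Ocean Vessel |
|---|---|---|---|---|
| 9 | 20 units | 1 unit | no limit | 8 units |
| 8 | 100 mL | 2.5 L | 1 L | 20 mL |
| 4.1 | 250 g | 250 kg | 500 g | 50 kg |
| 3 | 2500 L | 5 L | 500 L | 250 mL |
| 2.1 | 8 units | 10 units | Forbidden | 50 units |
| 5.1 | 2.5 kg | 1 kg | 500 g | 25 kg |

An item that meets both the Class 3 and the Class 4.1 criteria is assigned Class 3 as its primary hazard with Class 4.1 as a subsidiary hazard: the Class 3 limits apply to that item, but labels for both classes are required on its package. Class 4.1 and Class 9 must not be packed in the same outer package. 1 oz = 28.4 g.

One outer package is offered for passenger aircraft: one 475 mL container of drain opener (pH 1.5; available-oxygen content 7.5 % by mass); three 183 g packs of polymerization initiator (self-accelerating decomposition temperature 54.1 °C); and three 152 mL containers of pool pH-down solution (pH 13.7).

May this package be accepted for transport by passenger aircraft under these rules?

pH 1.5 meets the Class 8 criterion (Corrosive), so the drain opener is Class 8.
Self-accelerating decomposition temperature 54.1 °C meets the Class 4.1 criterion (Self-Reactive), so the polymerization initiator is Class 4.1.
The pool pH-down solution has pH 13.7, which is ≥ 12, so it is Class 8 (Corrosive).
Class 4.1 quantity: three 183 g packs = 549 g.
That exceeds the Class 4.1 passenger aircraft limit of 500 g.
Total Class 8: 475 mL + (three 152 mL containers = 456 mL) = 931 mL.
That is within the Class 8 passenger aircraft limit of 1 L.
The segregation rule (Class 4.1 with Class 9) does not apply to Class 4.1 with Class 8.

No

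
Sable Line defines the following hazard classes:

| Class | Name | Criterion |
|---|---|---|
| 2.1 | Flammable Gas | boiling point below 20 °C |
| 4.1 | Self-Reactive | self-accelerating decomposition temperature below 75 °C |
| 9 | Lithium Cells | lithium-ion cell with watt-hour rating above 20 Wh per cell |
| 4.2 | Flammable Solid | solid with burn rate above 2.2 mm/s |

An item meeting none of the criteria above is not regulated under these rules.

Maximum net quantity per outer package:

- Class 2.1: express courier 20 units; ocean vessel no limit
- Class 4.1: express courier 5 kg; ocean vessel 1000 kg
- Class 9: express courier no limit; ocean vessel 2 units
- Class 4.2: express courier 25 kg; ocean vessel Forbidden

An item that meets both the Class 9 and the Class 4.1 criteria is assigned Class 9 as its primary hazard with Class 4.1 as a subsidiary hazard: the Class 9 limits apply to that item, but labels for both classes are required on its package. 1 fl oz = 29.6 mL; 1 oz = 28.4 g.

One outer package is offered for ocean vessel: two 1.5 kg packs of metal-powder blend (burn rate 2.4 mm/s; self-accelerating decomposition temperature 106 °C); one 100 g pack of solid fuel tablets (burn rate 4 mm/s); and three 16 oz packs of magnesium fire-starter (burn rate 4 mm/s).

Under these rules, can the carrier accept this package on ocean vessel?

The metal-powder blend has burn rate 2.4 mm/s, which is > 2.2 mm/s, so it is Class 4.2 (Flammable Solid).
The solid fuel tablets have burn rate 4 mm/s, which is > 2.2 mm/s, so they are Class 4.2 (Flammable Solid).
Magnesium fire-starter: burn rate 4 mm/s > 2.2 mm/s → Class 4.2 (Flammable Solid).
Class 4.2 net quantity: (two 1.5 kg packs = 3 kg) + 100 g + (three 16 oz packs = 1363.2 g) = 4463.2 g.
Class 4.2 is Forbidden by ocean vessel.

No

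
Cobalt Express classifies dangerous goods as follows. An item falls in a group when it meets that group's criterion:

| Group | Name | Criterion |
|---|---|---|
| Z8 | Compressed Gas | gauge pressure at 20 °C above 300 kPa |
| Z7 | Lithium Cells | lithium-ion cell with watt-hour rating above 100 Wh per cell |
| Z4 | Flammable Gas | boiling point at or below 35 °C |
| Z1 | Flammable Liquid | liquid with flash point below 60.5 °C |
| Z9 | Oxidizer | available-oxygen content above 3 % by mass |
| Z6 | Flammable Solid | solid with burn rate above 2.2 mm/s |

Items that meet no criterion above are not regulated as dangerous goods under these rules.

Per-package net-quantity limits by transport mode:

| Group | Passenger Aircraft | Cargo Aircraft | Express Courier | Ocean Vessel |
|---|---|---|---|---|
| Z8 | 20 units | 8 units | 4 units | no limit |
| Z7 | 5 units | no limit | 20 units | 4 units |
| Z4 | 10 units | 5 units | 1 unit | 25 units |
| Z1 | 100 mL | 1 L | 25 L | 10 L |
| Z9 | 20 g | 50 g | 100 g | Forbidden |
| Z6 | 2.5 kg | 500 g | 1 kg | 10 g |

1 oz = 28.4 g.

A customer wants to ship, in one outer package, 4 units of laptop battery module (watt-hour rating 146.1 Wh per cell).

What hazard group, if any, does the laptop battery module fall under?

With watt-hour rating 146.1 Wh per cell (> 100 Wh per cell), the laptop battery module falls in Group Z7.

Group Z7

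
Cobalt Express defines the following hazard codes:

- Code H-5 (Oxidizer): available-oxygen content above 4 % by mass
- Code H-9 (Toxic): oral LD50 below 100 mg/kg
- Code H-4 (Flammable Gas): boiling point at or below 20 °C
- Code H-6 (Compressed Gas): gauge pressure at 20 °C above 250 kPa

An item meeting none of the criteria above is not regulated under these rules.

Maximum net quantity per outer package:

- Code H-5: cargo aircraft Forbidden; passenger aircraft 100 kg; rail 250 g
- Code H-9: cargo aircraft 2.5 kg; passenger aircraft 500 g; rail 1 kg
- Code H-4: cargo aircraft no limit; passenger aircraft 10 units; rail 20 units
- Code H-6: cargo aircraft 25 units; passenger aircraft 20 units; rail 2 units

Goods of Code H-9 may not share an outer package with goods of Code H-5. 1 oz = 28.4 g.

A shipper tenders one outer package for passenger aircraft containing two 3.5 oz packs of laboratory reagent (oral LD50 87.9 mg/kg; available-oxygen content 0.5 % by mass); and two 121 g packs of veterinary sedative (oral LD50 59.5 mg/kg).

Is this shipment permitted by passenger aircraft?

Oral LD50 87.9 mg/kg meets the Code H-9 criterion (Toxic), so the laboratory reagent is Code H-9.
The veterinary sedative has oral LD50 59.5 mg/kg, which is < 100 mg/kg, so it is Code H-9 (Toxic).
Total Code H-9: (two 3.5 oz packs = 198.8 g) + (two 121 g packs = 242 g) = 440.8 g.
440.8 g ≤ 500 g (passenger aircraft limit, Code H-9) — within limit.

Yes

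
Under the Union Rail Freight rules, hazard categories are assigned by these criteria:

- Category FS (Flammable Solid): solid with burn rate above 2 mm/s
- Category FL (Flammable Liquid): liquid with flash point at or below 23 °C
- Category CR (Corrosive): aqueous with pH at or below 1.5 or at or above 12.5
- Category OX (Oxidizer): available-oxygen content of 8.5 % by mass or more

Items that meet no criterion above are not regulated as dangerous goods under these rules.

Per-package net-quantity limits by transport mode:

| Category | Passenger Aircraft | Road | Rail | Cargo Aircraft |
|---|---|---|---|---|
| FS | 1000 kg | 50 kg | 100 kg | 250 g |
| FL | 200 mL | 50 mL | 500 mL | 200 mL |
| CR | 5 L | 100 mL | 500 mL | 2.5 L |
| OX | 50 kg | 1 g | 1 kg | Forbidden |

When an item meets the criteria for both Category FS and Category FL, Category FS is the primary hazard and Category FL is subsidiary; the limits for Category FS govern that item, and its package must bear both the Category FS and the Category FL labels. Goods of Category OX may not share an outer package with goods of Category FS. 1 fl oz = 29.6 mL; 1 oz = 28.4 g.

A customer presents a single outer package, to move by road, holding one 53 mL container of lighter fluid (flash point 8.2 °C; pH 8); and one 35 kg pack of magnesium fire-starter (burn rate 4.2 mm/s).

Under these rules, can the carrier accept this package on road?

Flash point 8.2 °C meets the Category FL criterion (Flammable Liquid), so the lighter fluid is Category FL.
With burn rate 4.2 mm/s (> 2 mm/s), the magnesium fire-starter falls in Category FS.
Category FL quantity: 53 mL.
That exceeds the Category FL road limit of 50 mL.
Category FS quantity: 35 kg.
35 kg is within the road limit of 50 kg for Category FS.
The segregation rule (Category OX with Category FS) does not apply to Category FL with Category FS.

No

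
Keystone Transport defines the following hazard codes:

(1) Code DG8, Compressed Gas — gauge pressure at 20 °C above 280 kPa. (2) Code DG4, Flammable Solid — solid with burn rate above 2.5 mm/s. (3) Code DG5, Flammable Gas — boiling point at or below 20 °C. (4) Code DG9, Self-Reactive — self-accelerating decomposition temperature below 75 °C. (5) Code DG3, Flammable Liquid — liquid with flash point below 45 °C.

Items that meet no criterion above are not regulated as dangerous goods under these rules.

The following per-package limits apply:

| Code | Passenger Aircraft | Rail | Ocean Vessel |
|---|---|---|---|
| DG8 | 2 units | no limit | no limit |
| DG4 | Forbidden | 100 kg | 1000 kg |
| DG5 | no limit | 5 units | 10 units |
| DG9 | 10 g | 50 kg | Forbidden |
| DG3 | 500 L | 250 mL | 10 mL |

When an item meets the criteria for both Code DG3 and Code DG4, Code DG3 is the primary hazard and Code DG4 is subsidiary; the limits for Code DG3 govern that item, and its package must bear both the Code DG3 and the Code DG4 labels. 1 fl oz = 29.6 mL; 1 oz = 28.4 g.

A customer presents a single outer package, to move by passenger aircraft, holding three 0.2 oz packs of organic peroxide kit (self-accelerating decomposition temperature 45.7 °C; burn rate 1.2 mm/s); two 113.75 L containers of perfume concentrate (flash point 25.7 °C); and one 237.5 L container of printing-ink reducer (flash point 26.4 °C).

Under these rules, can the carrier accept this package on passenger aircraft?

Organic peroxide kit: self-accelerating decomposition temperature 45.7 °C < 75 °C → Code DG9 (Self-Reactive).
Flash point 25.7 °C meets the Code DG3 criterion (Flammable Liquid), so the perfume concentrate is Code DG3.
Flash point 26.4 °C meets the Code DG3 criterion (Flammable Liquid), so the printing-ink reducer is Code DG3.
Total Code DG3: (two 113.75 L containers = 227.5 L) + 237.5 L = 465 L.
465 L ≤ 500 L (passenger aircraft limit, Code DG3) — within limit.
Code DG9 quantity: three 0.2 oz packs = 17.04 g.
17.04 g exceeds the passenger aircraft limit of 10 g for Code DG9.

No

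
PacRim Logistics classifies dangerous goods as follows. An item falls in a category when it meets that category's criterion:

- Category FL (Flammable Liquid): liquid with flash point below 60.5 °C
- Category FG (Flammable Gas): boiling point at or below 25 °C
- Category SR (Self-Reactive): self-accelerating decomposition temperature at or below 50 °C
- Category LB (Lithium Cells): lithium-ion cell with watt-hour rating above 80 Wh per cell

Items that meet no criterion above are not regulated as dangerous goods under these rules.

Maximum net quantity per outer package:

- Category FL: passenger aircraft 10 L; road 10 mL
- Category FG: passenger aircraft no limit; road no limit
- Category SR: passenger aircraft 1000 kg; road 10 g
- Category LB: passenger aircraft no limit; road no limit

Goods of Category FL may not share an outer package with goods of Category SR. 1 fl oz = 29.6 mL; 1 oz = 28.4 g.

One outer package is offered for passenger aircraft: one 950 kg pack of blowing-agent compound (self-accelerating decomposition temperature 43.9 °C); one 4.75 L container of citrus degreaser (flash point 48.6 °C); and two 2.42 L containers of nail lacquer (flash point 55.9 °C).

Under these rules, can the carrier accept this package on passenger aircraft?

Blowing-agent compound: self-accelerating decomposition temperature 43.9 °C ≤ 50 °C → Category SR (Self-Reactive).
Flash point 48.6 °C meets the Category FL criterion (Flammable Liquid), so the citrus degreaser is Category FL.
Flash point 55.9 °C meets the Category FL criterion (Flammable Liquid), so the nail lacquer is Category FL.
Total Category FL: 4.75 L + (two 2.42 L containers = 4.84 L) = 9.59 L.
That is within the Category FL passenger aircraft limit of 10 L.
Category SR quantity: 950 kg.
950 kg ≤ 1000 kg (passenger aircraft limit, Category SR) — within limit.
Category FL and Category SR may not share an outer package.

No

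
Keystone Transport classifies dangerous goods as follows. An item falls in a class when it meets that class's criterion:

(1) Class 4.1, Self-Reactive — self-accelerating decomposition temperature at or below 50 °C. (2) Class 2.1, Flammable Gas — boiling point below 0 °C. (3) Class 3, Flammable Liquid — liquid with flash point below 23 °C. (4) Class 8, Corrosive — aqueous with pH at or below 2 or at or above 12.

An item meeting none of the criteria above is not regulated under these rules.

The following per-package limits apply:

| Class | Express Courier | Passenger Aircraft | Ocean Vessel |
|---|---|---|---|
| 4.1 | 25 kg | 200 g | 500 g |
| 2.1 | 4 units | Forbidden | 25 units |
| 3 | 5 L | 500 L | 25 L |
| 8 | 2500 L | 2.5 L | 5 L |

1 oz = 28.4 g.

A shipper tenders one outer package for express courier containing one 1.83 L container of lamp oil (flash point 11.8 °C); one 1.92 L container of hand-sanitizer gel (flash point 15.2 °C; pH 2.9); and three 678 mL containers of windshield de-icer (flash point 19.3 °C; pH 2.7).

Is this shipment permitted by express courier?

No

The lamp oil has flash point 11.8 °C, which is < 23 °C, so it is Class 3 (Flammable Liquid).
With flash point 15.2 °C (< 23 °C), the hand-sanitizer gel falls in Class 3.
With flash point 19.3 °C (< 23 °C), the windshield de-icer falls in Class 3.
Total Class 3: 1.83 L + 1.92 L + (three 678 mL containers = 2.034 L) = 5.784 L.
5.784 L > 5 L (express courier limit, Class 3) — over the limit.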